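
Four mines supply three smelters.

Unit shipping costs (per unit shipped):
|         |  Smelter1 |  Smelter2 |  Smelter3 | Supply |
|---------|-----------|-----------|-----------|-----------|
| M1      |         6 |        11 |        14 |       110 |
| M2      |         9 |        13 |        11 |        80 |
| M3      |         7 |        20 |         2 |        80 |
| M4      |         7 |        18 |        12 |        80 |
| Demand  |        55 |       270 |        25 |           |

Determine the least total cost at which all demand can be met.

Optimal allocation:
  M1->Smelter2: 110 × 11 = 1210
  M2->Smelter2: 80 × 13 = 1040
  M3->Smelter1: 55 × 7 = 385
  M3->Smelter3: 25 × 2 = 50
  M4->Smelter2: 80 × 18 = 1440
Total = 1210 + 1040 + 385 + 50 + 1440 = 4125.
(Supply check: M1 ships 110; M2 ships 80; M3 ships 80; M4 ships 80.)

4125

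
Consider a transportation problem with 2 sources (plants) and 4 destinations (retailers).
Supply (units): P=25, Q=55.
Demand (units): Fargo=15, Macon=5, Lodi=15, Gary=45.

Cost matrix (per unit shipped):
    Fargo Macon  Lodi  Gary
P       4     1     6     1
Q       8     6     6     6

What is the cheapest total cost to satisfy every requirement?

385

One minimum-cost allocation:
  P→Macon: 5 × 1 = 5
  P→Gary: 20 × 1 = 20
  Q→Fargo: 15 × 8 = 120
  Q→Lodi: 15 × 6 = 90
  Q→Gary: 25 × 6 = 150
Total = 5 + 20 + 120 + 90 + 150 = 385.
(Supply check: P ships 25; Q ships 55.)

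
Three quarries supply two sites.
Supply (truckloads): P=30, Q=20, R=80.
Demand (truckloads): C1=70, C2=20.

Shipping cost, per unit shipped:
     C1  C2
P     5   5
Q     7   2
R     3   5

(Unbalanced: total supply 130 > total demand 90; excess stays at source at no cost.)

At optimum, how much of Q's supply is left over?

Minimum-cost shipments:
  Q–C2: 20 truckloads
  R–C1: 70 truckloads
Total cost = 250.
Q ships 20 of its 20, leaving 0.

0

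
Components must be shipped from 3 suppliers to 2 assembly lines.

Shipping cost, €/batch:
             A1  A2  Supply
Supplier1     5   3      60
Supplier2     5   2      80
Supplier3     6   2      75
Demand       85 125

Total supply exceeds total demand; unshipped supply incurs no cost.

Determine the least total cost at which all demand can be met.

675

A cheapest plan:
  Supplier1 to A1: 55 × €5 = €275
  Supplier2 to A1: 30 × €5 = €150
  Supplier2 to A2: 50 × €2 = €100
  Supplier3 to A2: 75 × €2 = €150
Total = 275 + 150 + 100 + 150 = €675.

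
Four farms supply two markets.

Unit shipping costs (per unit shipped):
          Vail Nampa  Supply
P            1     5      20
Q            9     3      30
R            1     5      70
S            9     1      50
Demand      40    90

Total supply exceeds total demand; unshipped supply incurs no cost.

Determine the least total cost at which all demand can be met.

230

A cheapest plan:
  P–Nampa: 10 × 5 = 50
  Q–Nampa: 30 × 3 = 90
  R–Vail: 40 × 1 = 40
  S–Nampa: 50 × 1 = 50
Total = 50 + 90 + 40 + 50 = 230.
(Supply check: P ships 10; Q ships 30; R ships 40; S ships 50.)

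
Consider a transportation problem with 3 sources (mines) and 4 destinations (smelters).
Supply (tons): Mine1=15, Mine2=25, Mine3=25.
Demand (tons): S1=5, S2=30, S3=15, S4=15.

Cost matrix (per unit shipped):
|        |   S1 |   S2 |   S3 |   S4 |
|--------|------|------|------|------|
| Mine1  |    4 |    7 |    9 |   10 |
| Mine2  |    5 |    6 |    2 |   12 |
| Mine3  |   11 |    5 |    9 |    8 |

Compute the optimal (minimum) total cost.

350

Optimal allocation:
  Mine1->S1: 5 × 4 = 20
  Mine1->S2: 10 × 7 = 70
  Mine2->S2: 10 × 6 = 60
  Mine2->S3: 15 × 2 = 30
  Mine3->S2: 10 × 5 = 50
  Mine3->S4: 15 × 8 = 120
Total = 20 + 70 + 60 + 30 + 50 + 120 = 350.
(Supply check: Mine1 ships 15; Mine2 ships 25; Mine3 ships 25.)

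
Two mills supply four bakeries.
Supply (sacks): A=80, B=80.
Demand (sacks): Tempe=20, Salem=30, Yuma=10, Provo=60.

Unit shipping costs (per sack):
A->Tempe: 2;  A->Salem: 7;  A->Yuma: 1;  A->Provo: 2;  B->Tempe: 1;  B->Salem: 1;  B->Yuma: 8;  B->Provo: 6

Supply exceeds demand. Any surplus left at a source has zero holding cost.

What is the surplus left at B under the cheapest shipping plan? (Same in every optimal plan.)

Minimum-cost shipments:
  A→Yuma: 10 sacks
  A→Provo: 60 sacks
  B→Tempe: 20 sacks
  B→Salem: 30 sacks
Total cost = 180.
B ships 50 of its 80, leaving 30.

30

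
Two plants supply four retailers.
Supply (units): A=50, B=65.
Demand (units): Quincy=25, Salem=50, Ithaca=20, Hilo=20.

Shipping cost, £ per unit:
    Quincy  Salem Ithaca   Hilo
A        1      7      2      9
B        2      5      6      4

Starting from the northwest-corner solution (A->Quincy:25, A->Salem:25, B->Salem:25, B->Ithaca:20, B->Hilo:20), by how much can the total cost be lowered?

Current plan cost = 25·1 + 25·7 + 25·5 + 20·6 + 20·4 = £525.
Optimal plan:
  A–Quincy: 25 × £1 = £25
  A–Salem: 5 × £7 = £35
  A–Ithaca: 20 × £2 = £40
  B–Salem: 45 × £5 = £225
  B–Hilo: 20 × £4 = £80
Optimal cost = £405.
Saving = 525 − 405 = £120.

120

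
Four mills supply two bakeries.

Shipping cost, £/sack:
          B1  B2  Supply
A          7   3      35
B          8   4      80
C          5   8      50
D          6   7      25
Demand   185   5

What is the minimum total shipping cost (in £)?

1265

Optimal allocation:
  A→B1: 30 sacks
  A→B2: 5 sacks
  B→B1: 80 sacks
  C→B1: 50 sacks
  D→B1: 25 sacks
Total cost = £1265.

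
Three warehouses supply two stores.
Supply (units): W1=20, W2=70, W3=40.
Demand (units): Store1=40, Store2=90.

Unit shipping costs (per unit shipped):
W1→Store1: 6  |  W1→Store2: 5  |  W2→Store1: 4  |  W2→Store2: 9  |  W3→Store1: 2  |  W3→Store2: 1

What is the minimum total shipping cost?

One minimum-cost allocation:
  W1->Store2: 20 × 5 = 100
  W2->Store1: 40 × 4 = 160
  W2->Store2: 30 × 9 = 270
  W3->Store2: 40 × 1 = 40
Total = 100 + 160 + 270 + 40 = 570.

570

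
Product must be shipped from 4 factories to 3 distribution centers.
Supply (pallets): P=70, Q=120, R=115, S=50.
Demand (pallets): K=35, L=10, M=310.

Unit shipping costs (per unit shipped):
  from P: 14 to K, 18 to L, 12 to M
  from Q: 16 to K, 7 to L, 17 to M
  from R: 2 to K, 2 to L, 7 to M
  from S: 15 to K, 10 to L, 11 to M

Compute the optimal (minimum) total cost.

An optimal shipping plan:
  P→M: 70 × 12 = 840
  Q→L: 10 × 7 = 70
  Q→M: 110 × 17 = 1870
  R→K: 35 × 2 = 70
  R→M: 80 × 7 = 560
  S→M: 50 × 11 = 550
Total = 840 + 70 + 1870 + 70 + 560 + 550 = 3960.
(Supply check: P ships 70; Q ships 120; R ships 115; S ships 50.)

3960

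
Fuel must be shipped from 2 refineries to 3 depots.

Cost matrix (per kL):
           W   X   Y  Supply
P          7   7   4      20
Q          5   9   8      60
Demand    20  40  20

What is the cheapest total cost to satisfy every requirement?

540

One minimum-cost allocation:
  P→Y: 20 × 4 = 80
  Q→W: 20 × 5 = 100
  Q→X: 40 × 9 = 360
Total = 80 + 100 + 360 = 540.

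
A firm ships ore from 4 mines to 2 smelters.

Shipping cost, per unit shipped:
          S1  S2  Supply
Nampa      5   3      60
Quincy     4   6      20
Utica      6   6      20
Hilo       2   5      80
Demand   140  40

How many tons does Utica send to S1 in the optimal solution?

20

The minimum-cost plan:
  Nampa to S1: 20 × 5 = 100
  Nampa to S2: 40 × 3 = 120
  Quincy to S1: 20 × 4 = 80
  Utica to S1: 20 × 6 = 120
  Hilo to S1: 80 × 2 = 160
Total cost = 580.
So Utica→S1 carries 20 tons.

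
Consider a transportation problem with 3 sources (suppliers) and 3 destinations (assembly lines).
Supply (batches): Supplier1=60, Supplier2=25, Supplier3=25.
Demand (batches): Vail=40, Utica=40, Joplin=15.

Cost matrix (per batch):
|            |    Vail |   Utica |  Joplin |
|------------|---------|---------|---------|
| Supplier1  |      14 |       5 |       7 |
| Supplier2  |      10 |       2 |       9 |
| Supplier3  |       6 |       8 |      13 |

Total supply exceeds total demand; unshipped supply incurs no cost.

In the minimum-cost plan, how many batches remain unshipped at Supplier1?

15

Minimum-cost shipments:
  Supplier1->Utica: 30 × 5 = 150
  Supplier1->Joplin: 15 × 7 = 105
  Supplier2->Vail: 15 × 10 = 150
  Supplier2->Utica: 10 × 2 = 20
  Supplier3->Vail: 25 × 6 = 150
Total cost = 575.
Supplier1 ships 45 of its 60, leaving 15.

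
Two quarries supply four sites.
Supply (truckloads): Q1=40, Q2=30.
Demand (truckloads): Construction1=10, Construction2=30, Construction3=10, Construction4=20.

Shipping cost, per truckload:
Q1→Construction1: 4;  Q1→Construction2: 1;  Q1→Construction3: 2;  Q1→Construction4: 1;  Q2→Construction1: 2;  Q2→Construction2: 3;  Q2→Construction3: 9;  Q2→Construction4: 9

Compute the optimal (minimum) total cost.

An optimal shipping plan:
  Q1→Construction2: 10 × 1 = 10
  Q1→Construction3: 10 × 2 = 20
  Q1→Construction4: 20 × 1 = 20
  Q2→Construction1: 10 × 2 = 20
  Q2→Construction2: 20 × 3 = 60
Total = 10 + 20 + 20 + 20 + 60 = 130.

130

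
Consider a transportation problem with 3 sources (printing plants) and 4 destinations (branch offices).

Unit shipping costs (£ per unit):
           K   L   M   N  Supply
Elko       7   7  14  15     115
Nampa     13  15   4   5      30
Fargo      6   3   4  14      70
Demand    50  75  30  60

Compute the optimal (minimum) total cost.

One minimum-cost allocation:
  Elko→K: 50 × £7 = £350
  Elko→L: 35 × £7 = £245
  Elko→N: 30 × £15 = £450
  Nampa→N: 30 × £5 = £150
  Fargo→L: 40 × £3 = £120
  Fargo→M: 30 × £4 = £120
Total = 350 + 245 + 450 + 150 + 120 + 120 = £1435.
(Supply check: Elko ships 115; Nampa ships 30; Fargo ships 70.)

1435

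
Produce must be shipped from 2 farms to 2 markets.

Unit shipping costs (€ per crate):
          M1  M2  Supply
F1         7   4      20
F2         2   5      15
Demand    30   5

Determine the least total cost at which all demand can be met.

A cheapest plan:
  F1–M1: 15 crates
  F1–M2: 5 crates
  F2–M1: 15 crates
Total cost = €155.

155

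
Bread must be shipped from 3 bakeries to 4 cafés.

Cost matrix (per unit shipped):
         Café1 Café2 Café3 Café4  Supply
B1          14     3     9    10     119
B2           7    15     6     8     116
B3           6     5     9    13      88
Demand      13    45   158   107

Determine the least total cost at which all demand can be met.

A cheapest plan:
  B1–Café2: 45 × 3 = 135
  B1–Café4: 74 × 10 = 740
  B2–Café3: 83 × 6 = 498
  B2–Café4: 33 × 8 = 264
  B3–Café1: 13 × 6 = 78
  B3–Café3: 75 × 9 = 675
Total = 135 + 740 + 498 + 264 + 78 + 675 = 2390.
(Supply check: B1 ships 119; B2 ships 116; B3 ships 88.)

2390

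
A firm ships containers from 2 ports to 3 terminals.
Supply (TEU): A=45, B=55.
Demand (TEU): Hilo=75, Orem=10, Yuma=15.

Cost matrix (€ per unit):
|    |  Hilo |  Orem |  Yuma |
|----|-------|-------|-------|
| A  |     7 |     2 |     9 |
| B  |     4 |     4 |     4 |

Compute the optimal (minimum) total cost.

485

One minimum-cost allocation:
  A to Hilo: 35 TEU
  A to Orem: 10 TEU
  B to Hilo: 40 TEU
  B to Yuma: 15 TEU
Total cost = €485.
(Supply check: A ships 45; B ships 55.)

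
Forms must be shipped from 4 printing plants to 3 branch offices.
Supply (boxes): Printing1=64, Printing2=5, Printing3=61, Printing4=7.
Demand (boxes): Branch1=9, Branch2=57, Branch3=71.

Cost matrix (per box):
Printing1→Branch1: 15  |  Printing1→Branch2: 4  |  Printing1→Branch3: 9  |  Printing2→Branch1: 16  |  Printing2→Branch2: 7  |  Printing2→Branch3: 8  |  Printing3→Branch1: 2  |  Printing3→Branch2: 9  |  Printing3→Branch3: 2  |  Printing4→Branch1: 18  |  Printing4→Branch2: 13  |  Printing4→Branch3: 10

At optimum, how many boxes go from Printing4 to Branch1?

0

The minimum-cost plan:
  Printing1→Branch2: 57 × 4 = 228
  Printing1→Branch3: 7 × 9 = 63
  Printing2→Branch3: 5 × 8 = 40
  Printing3→Branch1: 9 × 2 = 18
  Printing3→Branch3: 52 × 2 = 104
  Printing4→Branch3: 7 × 10 = 70
Total cost = 523.
The route Printing4→Branch1 is not used.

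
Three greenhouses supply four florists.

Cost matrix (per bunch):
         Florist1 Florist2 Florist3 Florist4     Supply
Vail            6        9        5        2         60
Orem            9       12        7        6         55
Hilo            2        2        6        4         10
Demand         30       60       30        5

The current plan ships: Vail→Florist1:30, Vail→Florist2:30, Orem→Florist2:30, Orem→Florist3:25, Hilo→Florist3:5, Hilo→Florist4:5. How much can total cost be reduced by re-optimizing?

90

Current plan cost = 30·6 + 30·9 + 30·12 + 25·7 + 5·6 + 5·4 = 1035.
Optimal plan:
  Vail→Florist1: 5 × 6 = 30
  Vail→Florist2: 50 × 9 = 450
  Vail→Florist4: 5 × 2 = 10
  Orem→Florist1: 25 × 9 = 225
  Orem→Florist3: 30 × 7 = 210
  Hilo→Florist2: 10 × 2 = 20
Optimal cost = 945.
Saving = 1035 − 945 = 90.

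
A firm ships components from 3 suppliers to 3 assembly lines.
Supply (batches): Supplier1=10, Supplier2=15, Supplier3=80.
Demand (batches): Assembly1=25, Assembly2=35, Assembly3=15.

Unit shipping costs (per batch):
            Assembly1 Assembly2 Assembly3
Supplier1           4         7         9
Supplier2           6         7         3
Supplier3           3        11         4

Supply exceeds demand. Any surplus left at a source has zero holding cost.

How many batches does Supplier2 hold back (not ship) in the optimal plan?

0

Minimum-cost shipments:
  Supplier1->Assembly2: 10 × 7 = 70
  Supplier2->Assembly2: 15 × 7 = 105
  Supplier3->Assembly1: 25 × 3 = 75
  Supplier3->Assembly2: 10 × 11 = 110
  Supplier3->Assembly3: 15 × 4 = 60
Total cost = 420.
Supplier2 ships 15 of its 15, leaving 0.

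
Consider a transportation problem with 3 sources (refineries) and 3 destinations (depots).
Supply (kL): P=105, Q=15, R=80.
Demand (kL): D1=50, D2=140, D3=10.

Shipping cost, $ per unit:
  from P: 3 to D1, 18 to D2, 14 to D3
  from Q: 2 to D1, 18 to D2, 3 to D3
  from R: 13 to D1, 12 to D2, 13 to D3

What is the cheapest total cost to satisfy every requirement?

One minimum-cost allocation:
  P to D1: 45 × $3 = $135
  P to D2: 60 × $18 = $1080
  Q to D1: 5 × $2 = $10
  Q to D3: 10 × $3 = $30
  R to D2: 80 × $12 = $960
Total = 135 + 1080 + 10 + 30 + 960 = $2215.
(Supply check: P ships 105; Q ships 15; R ships 80.)

2215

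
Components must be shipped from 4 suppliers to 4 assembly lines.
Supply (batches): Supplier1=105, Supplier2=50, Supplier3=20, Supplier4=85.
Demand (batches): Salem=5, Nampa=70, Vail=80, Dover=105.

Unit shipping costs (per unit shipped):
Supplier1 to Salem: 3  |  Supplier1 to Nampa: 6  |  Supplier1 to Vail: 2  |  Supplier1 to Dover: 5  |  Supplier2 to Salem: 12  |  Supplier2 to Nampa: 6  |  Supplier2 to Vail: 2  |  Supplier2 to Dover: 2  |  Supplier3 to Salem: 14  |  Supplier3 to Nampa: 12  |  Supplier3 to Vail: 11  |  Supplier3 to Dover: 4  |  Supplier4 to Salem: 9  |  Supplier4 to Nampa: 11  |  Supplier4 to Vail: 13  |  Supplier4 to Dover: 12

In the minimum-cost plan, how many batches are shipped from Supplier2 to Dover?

50

Optimal shipments:
  Supplier1->Vail: 80 × 2 = 160
  Supplier1->Dover: 25 × 5 = 125
  Supplier2->Dover: 50 × 2 = 100
  Supplier3->Dover: 20 × 4 = 80
  Supplier4->Salem: 5 × 9 = 45
  Supplier4->Nampa: 70 × 11 = 770
  Supplier4->Dover: 10 × 12 = 120
Total cost = 1400.
So Supplier2→Dover carries 50 batches.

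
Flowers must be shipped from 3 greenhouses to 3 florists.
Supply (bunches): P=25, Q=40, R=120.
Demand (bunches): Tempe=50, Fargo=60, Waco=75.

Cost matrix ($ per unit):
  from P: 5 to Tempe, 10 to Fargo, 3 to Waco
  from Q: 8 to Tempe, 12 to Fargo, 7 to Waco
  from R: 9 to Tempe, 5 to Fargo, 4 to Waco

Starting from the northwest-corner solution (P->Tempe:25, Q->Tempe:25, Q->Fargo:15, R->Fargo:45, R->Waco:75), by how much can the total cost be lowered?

75

Current plan cost = 25·5 + 25·8 + 15·12 + 45·5 + 75·4 = $1030.
Optimal plan:
  P->Tempe: 10 × $5 = $50
  P->Waco: 15 × $3 = $45
  Q->Tempe: 40 × $8 = $320
  R->Fargo: 60 × $5 = $300
  R->Waco: 60 × $4 = $240
Optimal cost = $955.
Saving = 1030 − 955 = $75.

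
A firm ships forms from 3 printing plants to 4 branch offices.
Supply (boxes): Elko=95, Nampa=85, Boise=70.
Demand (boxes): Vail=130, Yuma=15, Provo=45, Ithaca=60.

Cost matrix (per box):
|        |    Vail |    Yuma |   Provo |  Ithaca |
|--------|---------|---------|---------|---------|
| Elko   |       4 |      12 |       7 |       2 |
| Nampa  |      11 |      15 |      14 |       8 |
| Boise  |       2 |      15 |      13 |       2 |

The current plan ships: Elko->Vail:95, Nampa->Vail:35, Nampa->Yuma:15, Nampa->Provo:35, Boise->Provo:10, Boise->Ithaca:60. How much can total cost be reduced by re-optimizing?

260

Current plan cost = 95·4 + 35·11 + 15·15 + 35·14 + 10·13 + 60·2 = 1730.
Optimal plan:
  Elko→Vail: 50 boxes
  Elko→Provo: 45 boxes
  Nampa→Vail: 10 boxes
  Nampa→Yuma: 15 boxes
  Nampa→Ithaca: 60 boxes
  Boise→Vail: 70 boxes
Optimal cost = 1470.
Saving = 1730 − 1470 = 260.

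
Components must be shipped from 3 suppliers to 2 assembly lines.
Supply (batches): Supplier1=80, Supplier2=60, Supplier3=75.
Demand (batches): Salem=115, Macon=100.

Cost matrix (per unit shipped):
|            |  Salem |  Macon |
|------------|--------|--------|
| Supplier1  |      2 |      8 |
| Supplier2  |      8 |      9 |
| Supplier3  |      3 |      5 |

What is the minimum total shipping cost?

An optimal shipping plan:
  Supplier1–Salem: 80 × 2 = 160
  Supplier2–Macon: 60 × 9 = 540
  Supplier3–Salem: 35 × 3 = 105
  Supplier3–Macon: 40 × 5 = 200
Total = 160 + 540 + 105 + 200 = 1005.

1005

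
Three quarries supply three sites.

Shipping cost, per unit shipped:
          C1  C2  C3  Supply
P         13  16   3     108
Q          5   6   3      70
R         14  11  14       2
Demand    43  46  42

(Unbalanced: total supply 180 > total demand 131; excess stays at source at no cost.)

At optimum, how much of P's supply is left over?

49

An optimal plan:
  P->C1: 17 × 13 = 221
  P->C3: 42 × 3 = 126
  Q->C1: 26 × 5 = 130
  Q->C2: 44 × 6 = 264
  R->C2: 2 × 11 = 22
Total cost = 763.
P ships 59 of its 108, leaving 49.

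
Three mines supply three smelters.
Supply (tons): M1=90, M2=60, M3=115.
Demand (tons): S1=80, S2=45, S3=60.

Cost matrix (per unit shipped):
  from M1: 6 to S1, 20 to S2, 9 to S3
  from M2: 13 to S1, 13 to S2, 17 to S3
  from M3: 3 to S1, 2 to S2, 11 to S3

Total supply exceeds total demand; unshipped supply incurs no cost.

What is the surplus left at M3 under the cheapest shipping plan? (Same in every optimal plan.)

0

Minimum-cost shipments:
  M1→S1: 10 × 6 = 60
  M1→S3: 60 × 9 = 540
  M3→S1: 70 × 3 = 210
  M3→S2: 45 × 2 = 90
Total cost = 900.
M3 ships 115 of its 115, leaving 0.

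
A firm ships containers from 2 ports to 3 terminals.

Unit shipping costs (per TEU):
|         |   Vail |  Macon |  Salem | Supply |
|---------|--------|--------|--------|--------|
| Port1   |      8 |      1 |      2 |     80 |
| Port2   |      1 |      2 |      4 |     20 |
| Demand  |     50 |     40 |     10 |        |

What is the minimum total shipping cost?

Optimal allocation:
  Port1–Vail: 30 × 8 = 240
  Port1–Macon: 40 × 1 = 40
  Port1–Salem: 10 × 2 = 20
  Port2–Vail: 20 × 1 = 20
Total = 240 + 40 + 20 + 20 = 320.
(Supply check: Port1 ships 80; Port2 ships 20.)

320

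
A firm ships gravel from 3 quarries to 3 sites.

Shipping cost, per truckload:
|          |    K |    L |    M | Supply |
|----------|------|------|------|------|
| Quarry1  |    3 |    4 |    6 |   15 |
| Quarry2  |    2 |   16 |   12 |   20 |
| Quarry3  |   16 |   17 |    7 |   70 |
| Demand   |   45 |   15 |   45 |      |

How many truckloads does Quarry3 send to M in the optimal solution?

Optimal shipments:
  Quarry1–L: 15 × 4 = 60
  Quarry2–K: 20 × 2 = 40
  Quarry3–K: 25 × 16 = 400
  Quarry3–M: 45 × 7 = 315
Total cost = 815.
So Quarry3→M carries 45 truckloads.

45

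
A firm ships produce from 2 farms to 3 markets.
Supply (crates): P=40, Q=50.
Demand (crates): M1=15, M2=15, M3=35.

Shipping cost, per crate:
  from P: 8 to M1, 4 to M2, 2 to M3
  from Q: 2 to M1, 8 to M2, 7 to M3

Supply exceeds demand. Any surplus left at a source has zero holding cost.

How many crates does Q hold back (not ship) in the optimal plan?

25

An optimal plan:
  P to M2: 5 × 4 = 20
  P to M3: 35 × 2 = 70
  Q to M1: 15 × 2 = 30
  Q to M2: 10 × 8 = 80
Total cost = 200.
Q ships 25 of its 50, leaving 25.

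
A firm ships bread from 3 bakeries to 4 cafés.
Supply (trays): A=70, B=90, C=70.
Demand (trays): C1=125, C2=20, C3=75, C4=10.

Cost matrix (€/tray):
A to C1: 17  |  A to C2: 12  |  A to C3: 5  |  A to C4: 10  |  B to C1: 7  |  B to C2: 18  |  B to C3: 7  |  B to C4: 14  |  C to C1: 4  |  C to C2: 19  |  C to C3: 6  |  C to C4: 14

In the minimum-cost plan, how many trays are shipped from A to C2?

Optimal shipments:
  A to C2: 20 × €12 = €240
  A to C3: 40 × €5 = €200
  A to C4: 10 × €10 = €100
  B to C1: 55 × €7 = €385
  B to C3: 35 × €7 = €245
  C to C1: 70 × €4 = €280
Total cost = €1450.
So A→C2 carries 20 trays.

20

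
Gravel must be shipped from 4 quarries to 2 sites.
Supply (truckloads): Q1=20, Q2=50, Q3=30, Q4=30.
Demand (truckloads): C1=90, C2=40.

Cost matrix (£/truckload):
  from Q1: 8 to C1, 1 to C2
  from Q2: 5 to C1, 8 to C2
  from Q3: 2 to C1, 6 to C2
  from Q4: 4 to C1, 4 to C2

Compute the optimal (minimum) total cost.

450

One minimum-cost allocation:
  Q1–C2: 20 × £1 = £20
  Q2–C1: 50 × £5 = £250
  Q3–C1: 30 × £2 = £60
  Q4–C1: 10 × £4 = £40
  Q4–C2: 20 × £4 = £80
Total = 20 + 250 + 60 + 40 + 80 = £450.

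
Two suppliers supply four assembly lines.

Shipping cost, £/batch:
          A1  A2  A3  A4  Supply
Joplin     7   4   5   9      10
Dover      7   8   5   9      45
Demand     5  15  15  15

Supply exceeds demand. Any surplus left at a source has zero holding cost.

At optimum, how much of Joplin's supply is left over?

0

Minimum-cost shipments:
  Joplin->A2: 10 × £4 = £40
  Dover->A1: 5 × £7 = £35
  Dover->A2: 5 × £8 = £40
  Dover->A3: 15 × £5 = £75
  Dover->A4: 15 × £9 = £135
Total cost = £325.
Joplin ships 10 of its 10, leaving 0.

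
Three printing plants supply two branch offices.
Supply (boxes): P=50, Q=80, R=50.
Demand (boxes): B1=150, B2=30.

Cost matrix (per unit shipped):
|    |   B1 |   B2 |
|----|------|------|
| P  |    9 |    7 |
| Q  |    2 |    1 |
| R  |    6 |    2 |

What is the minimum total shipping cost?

An optimal shipping plan:
  P->B1: 50 × 9 = 450
  Q->B1: 80 × 2 = 160
  R->B1: 20 × 6 = 120
  R->B2: 30 × 2 = 60
Total = 450 + 160 + 120 + 60 = 790.

790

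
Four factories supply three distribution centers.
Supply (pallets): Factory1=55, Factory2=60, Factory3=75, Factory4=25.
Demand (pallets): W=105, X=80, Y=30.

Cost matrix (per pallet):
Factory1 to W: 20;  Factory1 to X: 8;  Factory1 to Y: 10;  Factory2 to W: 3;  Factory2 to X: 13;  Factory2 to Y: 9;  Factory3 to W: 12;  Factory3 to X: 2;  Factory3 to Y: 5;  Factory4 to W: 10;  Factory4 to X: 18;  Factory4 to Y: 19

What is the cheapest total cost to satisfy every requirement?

1280

An optimal shipping plan:
  Factory1 to X: 25 × 8 = 200
  Factory1 to Y: 30 × 10 = 300
  Factory2 to W: 60 × 3 = 180
  Factory3 to W: 20 × 12 = 240
  Factory3 to X: 55 × 2 = 110
  Factory4 to W: 25 × 10 = 250
Total = 200 + 300 + 180 + 240 + 110 + 250 = 1280.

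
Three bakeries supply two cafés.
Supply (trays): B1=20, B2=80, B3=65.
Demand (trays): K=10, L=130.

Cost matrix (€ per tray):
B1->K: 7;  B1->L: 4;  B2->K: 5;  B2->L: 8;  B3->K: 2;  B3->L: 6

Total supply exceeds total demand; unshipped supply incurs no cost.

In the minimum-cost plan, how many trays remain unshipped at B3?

0

An optimal plan:
  B1→L: 20 trays
  B2→L: 55 trays
  B3→K: 10 trays
  B3→L: 55 trays
Total cost = €870.
B3 ships 65 of its 65, leaving 0.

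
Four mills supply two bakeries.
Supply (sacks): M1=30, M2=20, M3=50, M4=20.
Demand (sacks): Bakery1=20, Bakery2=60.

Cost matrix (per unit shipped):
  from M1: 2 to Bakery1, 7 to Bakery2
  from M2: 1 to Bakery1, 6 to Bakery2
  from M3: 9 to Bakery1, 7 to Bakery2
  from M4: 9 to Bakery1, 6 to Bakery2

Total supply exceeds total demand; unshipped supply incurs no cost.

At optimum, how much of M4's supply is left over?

0

An optimal plan:
  M1→Bakery2: 30 × 7 = 210
  M2→Bakery1: 20 × 1 = 20
  M3→Bakery2: 10 × 7 = 70
  M4→Bakery2: 20 × 6 = 120
Total cost = 420.
M4 ships 20 of its 20, leaving 0.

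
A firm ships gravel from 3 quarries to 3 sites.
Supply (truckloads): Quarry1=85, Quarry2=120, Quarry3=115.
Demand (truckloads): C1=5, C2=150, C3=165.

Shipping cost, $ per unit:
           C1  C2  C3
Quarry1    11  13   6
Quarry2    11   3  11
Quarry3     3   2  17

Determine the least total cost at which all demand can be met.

1745

One minimum-cost allocation:
  Quarry1->C3: 85 × $6 = $510
  Quarry2->C2: 40 × $3 = $120
  Quarry2->C3: 80 × $11 = $880
  Quarry3->C1: 5 × $3 = $15
  Quarry3->C2: 110 × $2 = $220
Total = 510 + 120 + 880 + 15 + 220 = $1745.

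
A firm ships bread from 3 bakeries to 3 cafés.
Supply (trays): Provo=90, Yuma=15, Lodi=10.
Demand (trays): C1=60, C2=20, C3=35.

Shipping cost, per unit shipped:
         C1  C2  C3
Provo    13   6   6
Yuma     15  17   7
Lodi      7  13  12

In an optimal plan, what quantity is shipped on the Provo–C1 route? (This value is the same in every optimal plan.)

The minimum-cost plan:
  Provo→C1: 50 × 13 = 650
  Provo→C2: 20 × 6 = 120
  Provo→C3: 20 × 6 = 120
  Yuma→C3: 15 × 7 = 105
  Lodi→C1: 10 × 7 = 70
Total cost = 1065.
So Provo→C1 carries 50 trays.

50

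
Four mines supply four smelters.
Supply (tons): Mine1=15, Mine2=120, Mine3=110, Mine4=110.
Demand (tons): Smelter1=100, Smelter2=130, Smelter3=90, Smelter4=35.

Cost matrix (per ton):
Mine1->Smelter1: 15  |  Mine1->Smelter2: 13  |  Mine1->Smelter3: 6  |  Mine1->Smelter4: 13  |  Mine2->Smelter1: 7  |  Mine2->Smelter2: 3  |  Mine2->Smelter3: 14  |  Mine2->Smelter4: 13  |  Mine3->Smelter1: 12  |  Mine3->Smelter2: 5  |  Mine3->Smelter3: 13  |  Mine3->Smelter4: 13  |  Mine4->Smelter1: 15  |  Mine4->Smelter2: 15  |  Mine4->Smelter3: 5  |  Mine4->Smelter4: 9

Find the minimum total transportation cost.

A cheapest plan:
  Mine1→Smelter3: 15 × 6 = 90
  Mine2→Smelter1: 100 × 7 = 700
  Mine2→Smelter2: 20 × 3 = 60
  Mine3→Smelter2: 110 × 5 = 550
  Mine4→Smelter3: 75 × 5 = 375
  Mine4→Smelter4: 35 × 9 = 315
Total = 90 + 700 + 60 + 550 + 375 + 315 = 2090.
(Supply check: Mine1 ships 15; Mine2 ships 120; Mine3 ships 110; Mine4 ships 110.)

2090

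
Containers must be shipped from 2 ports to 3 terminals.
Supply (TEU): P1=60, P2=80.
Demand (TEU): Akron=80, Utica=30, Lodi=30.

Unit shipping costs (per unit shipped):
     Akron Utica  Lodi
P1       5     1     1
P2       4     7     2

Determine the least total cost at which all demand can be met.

380

An optimal shipping plan:
  P1–Utica: 30 × 1 = 30
  P1–Lodi: 30 × 1 = 30
  P2–Akron: 80 × 4 = 320
Total = 30 + 30 + 320 = 380.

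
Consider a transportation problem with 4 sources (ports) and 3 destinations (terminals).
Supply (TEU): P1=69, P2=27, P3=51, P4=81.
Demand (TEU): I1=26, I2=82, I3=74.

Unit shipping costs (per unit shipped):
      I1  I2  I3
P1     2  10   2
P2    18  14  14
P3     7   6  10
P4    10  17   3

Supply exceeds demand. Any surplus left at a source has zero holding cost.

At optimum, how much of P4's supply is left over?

19

An optimal plan:
  P1→I1: 26 × 2 = 52
  P1→I2: 31 × 10 = 310
  P1→I3: 12 × 2 = 24
  P3→I2: 51 × 6 = 306
  P4→I3: 62 × 3 = 186
Total cost = 878.
P4 ships 62 of its 81, leaving 19.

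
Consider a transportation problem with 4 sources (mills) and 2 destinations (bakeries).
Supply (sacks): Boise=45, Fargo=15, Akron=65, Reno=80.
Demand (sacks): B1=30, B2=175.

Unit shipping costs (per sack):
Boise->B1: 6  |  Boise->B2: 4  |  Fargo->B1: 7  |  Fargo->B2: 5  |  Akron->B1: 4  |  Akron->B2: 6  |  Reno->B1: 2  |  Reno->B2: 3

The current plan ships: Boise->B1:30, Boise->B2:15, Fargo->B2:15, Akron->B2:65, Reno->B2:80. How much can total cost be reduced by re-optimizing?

120

Current plan cost = 30·6 + 15·4 + 15·5 + 65·6 + 80·3 = 945.
Optimal plan:
  Boise→B2: 45 × 4 = 180
  Fargo→B2: 15 × 5 = 75
  Akron→B1: 30 × 4 = 120
  Akron→B2: 35 × 6 = 210
  Reno→B2: 80 × 3 = 240
Optimal cost = 825.
Saving = 945 − 825 = 120.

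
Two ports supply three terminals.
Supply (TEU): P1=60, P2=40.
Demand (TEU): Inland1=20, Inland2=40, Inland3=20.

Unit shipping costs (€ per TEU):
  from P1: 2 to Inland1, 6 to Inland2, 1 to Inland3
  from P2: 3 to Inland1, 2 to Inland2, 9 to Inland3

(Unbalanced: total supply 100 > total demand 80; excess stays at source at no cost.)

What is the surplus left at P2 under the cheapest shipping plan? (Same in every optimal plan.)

0

Minimum-cost shipments:
  P1->Inland1: 20 × €2 = €40
  P1->Inland3: 20 × €1 = €20
  P2->Inland2: 40 × €2 = €80
Total cost = €140.
P2 ships 40 of its 40, leaving 0.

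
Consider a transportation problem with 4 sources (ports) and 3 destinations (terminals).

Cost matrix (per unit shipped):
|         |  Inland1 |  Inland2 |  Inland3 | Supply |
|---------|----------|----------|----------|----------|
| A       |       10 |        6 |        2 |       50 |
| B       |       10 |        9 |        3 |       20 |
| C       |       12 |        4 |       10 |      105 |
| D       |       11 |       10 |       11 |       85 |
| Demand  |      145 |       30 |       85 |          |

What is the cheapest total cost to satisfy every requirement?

One minimum-cost allocation:
  A–Inland3: 50 TEU
  B–Inland3: 20 TEU
  C–Inland1: 60 TEU
  C–Inland2: 30 TEU
  C–Inland3: 15 TEU
  D–Inland1: 85 TEU
Total cost = 2085.

2085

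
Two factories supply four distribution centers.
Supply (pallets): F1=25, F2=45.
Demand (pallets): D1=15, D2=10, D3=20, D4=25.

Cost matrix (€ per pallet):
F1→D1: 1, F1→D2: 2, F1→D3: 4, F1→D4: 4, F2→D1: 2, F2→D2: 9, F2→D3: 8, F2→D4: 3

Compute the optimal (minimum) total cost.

One minimum-cost allocation:
  F1–D2: 10 pallets
  F1–D3: 15 pallets
  F2–D1: 15 pallets
  F2–D3: 5 pallets
  F2–D4: 25 pallets
Total cost = €225.
(Supply check: F1 ships 25; F2 ships 45.)

225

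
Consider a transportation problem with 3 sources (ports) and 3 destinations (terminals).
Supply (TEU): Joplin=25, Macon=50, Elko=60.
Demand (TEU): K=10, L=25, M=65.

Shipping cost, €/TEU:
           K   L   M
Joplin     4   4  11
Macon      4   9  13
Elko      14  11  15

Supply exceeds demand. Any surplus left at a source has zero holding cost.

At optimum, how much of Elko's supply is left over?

Minimum-cost shipments:
  Joplin→L: 25 × €4 = €100
  Macon→K: 10 × €4 = €40
  Macon→M: 40 × €13 = €520
  Elko→M: 25 × €15 = €375
Total cost = €1035.
Elko ships 25 of its 60, leaving 35.

35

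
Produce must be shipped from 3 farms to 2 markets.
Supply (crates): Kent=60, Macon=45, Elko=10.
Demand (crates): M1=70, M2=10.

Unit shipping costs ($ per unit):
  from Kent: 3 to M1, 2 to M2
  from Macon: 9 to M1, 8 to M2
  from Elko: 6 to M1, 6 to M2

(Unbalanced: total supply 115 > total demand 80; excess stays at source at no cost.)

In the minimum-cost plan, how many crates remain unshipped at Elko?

An optimal plan:
  Kent->M1: 50 × $3 = $150
  Kent->M2: 10 × $2 = $20
  Macon->M1: 10 × $9 = $90
  Elko->M1: 10 × $6 = $60
Total cost = $320.
Elko ships 10 of its 10, leaving 0.

0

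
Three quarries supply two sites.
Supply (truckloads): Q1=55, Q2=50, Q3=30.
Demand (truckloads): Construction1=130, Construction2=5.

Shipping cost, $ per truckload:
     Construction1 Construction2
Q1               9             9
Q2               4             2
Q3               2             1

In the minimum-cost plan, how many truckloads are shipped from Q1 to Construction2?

0

Optimal shipments:
  Q1–Construction1: 55 × $9 = $495
  Q2–Construction1: 45 × $4 = $180
  Q2–Construction2: 5 × $2 = $10
  Q3–Construction1: 30 × $2 = $60
Total cost = $745.
The route Q1→Construction2 is not used.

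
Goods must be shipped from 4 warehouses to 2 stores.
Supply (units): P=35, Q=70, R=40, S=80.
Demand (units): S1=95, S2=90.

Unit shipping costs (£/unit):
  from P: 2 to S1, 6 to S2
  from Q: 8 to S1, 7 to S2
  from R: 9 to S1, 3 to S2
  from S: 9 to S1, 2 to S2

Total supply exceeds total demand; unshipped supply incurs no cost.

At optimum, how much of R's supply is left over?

30

An optimal plan:
  P→S1: 35 × £2 = £70
  Q→S1: 60 × £8 = £480
  R→S2: 10 × £3 = £30
  S→S2: 80 × £2 = £160
Total cost = £740.
R ships 10 of its 40, leaving 30.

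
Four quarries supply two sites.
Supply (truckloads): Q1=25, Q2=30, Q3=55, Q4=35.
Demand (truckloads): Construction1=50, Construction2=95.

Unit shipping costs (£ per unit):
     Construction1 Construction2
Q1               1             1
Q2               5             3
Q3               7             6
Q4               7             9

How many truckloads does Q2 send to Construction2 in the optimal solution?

30

The minimum-cost plan:
  Q1→Construction1: 15 × £1 = £15
  Q1→Construction2: 10 × £1 = £10
  Q2→Construction2: 30 × £3 = £90
  Q3→Construction2: 55 × £6 = £330
  Q4→Construction1: 35 × £7 = £245
Total cost = £690.
So Q2→Construction2 carries 30 truckloads.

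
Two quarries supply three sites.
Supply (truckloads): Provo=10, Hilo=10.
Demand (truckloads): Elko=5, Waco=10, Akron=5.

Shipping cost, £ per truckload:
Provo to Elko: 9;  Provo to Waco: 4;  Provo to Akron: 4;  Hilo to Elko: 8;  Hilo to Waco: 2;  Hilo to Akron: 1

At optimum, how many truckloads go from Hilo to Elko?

Solving gives:
  Provo->Elko: 5 × £9 = £45
  Provo->Waco: 5 × £4 = £20
  Hilo->Waco: 5 × £2 = £10
  Hilo->Akron: 5 × £1 = £5
Total cost = £80.
The route Hilo→Elko is not used.

0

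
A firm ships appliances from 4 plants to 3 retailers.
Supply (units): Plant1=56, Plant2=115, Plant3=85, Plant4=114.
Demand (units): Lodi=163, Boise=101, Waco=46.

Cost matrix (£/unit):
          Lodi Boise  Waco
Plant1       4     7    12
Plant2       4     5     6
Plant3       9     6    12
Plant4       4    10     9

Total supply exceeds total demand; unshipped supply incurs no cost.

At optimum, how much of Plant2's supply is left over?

An optimal plan:
  Plant1 to Lodi: 56 × £4 = £224
  Plant2 to Boise: 69 × £5 = £345
  Plant2 to Waco: 46 × £6 = £276
  Plant3 to Boise: 32 × £6 = £192
  Plant4 to Lodi: 107 × £4 = £428
Total cost = £1465.
Plant2 ships 115 of its 115, leaving 0.

0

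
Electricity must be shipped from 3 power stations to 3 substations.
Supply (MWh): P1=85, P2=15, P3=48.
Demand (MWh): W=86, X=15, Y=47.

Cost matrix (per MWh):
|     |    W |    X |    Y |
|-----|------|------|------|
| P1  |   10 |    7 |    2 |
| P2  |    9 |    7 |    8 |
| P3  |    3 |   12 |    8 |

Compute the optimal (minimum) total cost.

Optimal allocation:
  P1–W: 23 MWh
  P1–X: 15 MWh
  P1–Y: 47 MWh
  P2–W: 15 MWh
  P3–W: 48 MWh
Total cost = 708.

708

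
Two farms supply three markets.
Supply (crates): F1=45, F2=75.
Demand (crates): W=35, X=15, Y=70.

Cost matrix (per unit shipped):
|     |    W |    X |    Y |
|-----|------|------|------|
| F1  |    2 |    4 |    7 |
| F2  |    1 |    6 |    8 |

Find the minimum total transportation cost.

625

An optimal shipping plan:
  F1->X: 15 × 4 = 60
  F1->Y: 30 × 7 = 210
  F2->W: 35 × 1 = 35
  F2->Y: 40 × 8 = 320
Total = 60 + 210 + 35 + 320 = 625.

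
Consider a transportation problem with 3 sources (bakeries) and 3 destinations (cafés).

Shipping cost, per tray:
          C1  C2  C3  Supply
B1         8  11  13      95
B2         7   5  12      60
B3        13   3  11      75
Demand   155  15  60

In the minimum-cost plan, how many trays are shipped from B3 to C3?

The minimum-cost plan:
  B1→C1: 95 × 8 = 760
  B2→C1: 60 × 7 = 420
  B3→C2: 15 × 3 = 45
  B3→C3: 60 × 11 = 660
Total cost = 1885.
So B3→C3 carries 60 trays.

60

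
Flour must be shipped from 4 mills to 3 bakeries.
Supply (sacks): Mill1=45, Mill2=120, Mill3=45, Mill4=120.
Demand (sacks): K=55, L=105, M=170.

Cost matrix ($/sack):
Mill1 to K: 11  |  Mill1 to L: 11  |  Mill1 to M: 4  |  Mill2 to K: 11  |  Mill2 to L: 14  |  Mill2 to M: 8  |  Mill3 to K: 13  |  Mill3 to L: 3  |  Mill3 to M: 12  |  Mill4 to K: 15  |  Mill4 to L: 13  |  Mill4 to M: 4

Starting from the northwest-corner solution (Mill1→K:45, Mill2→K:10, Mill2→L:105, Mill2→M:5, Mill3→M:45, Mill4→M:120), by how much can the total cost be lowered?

855

Current plan cost = 45·11 + 10·11 + 105·14 + 5·8 + 45·12 + 120·4 = $3135.
Optimal plan:
  Mill1 to M: 45 sacks
  Mill2 to K: 55 sacks
  Mill2 to L: 60 sacks
  Mill2 to M: 5 sacks
  Mill3 to L: 45 sacks
  Mill4 to M: 120 sacks
Optimal cost = $2280.
Saving = 3135 − 2280 = $855.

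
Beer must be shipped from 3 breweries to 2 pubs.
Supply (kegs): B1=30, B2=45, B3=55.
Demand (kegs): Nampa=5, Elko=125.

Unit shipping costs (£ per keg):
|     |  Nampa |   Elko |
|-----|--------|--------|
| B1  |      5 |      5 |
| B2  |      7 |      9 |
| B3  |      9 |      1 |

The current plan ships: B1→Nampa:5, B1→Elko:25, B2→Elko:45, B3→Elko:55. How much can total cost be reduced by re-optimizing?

10

Current plan cost = 5·5 + 25·5 + 45·9 + 55·1 = £610.
Optimal plan:
  B1 to Elko: 30 × £5 = £150
  B2 to Nampa: 5 × £7 = £35
  B2 to Elko: 40 × £9 = £360
  B3 to Elko: 55 × £1 = £55
Optimal cost = £600.
Saving = 610 − 600 = £10.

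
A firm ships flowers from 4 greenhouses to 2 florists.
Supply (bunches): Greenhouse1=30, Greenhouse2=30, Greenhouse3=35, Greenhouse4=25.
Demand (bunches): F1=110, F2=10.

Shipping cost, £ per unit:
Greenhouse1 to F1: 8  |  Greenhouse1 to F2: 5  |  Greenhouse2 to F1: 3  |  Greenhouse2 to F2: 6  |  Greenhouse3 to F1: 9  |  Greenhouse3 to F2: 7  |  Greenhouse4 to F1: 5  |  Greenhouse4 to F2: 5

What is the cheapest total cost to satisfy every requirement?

A cheapest plan:
  Greenhouse1→F1: 20 × £8 = £160
  Greenhouse1→F2: 10 × £5 = £50
  Greenhouse2→F1: 30 × £3 = £90
  Greenhouse3→F1: 35 × £9 = £315
  Greenhouse4→F1: 25 × £5 = £125
Total = 160 + 50 + 90 + 315 + 125 = £740.

740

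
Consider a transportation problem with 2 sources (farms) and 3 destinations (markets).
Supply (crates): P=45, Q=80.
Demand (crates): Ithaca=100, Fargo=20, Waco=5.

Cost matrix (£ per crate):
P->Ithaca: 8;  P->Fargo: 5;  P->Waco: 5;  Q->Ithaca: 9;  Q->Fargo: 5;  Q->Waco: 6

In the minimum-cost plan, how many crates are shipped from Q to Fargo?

Optimal shipments:
  P to Ithaca: 40 × £8 = £320
  P to Waco: 5 × £5 = £25
  Q to Ithaca: 60 × £9 = £540
  Q to Fargo: 20 × £5 = £100
Total cost = £985.
So Q→Fargo carries 20 crates.

20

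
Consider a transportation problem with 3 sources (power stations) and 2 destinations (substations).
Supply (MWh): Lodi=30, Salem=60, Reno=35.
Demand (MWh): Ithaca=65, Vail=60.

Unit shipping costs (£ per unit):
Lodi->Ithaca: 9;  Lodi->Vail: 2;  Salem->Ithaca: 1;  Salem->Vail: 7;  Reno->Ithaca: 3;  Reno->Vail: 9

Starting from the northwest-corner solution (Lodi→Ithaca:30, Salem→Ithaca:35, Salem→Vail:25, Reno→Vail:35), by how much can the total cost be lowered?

Current plan cost = 30·9 + 35·1 + 25·7 + 35·9 = £795.
Optimal plan:
  Lodi to Vail: 30 MWh
  Salem to Ithaca: 60 MWh
  Reno to Ithaca: 5 MWh
  Reno to Vail: 30 MWh
Optimal cost = £405.
Saving = 795 − 405 = £390.

390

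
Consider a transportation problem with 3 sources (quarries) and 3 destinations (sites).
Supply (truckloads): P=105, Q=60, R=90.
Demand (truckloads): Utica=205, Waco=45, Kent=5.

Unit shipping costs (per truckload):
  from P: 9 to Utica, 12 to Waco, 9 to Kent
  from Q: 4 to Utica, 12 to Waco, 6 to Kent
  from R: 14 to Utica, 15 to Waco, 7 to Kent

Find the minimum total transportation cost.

2455

Optimal allocation:
  P–Utica: 105 × 9 = 945
  Q–Utica: 60 × 4 = 240
  R–Utica: 40 × 14 = 560
  R–Waco: 45 × 15 = 675
  R–Kent: 5 × 7 = 35
Total = 945 + 240 + 560 + 675 + 35 = 2455.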